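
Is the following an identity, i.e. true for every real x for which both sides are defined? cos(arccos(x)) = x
Yes, this is an identity.

Claim: cos(arccos(x)) = x.
Reasoning: For -1 ≤ x ≤ 1 (where arccos is defined), arccos(x) is by definition an angle whose cosine equals x. Taking the cosine of that angle returns x. (Note the other order, arccos(cos x) = x, is NOT an identity.)
So the two sides agree for every real x for which both sides are defined.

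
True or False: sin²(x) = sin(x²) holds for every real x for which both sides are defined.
False.

Claim: sin²(x) = sin(x²).
Test a specific point where both sides are defined: x = π/3.
LHS = sin²(x) ≈ 0.7500
RHS = sin(x²) ≈ 0.8897
Since 0.7500 ≠ 0.8897, the equation fails at this point, so it cannot hold for every real x for which both sides are defined.
sin²(x) means (sin x)², squaring the output; sin(x²) squares the input. These are different functions.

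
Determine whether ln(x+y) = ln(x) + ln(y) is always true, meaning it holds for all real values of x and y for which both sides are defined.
No, this is NOT an identity.

Claim: ln(x+y) = ln(x) + ln(y).
Test a specific point where both sides are defined: x = 1, y = 3.
LHS = ln(x+y) ≈ 1.3863
RHS = ln(x) + ln(y) ≈ 1.0986
Since 1.3863 ≠ 1.0986, the equation fails at this point, so it cannot hold for all real values of x and y for which both sides are defined.
ln(x) + ln(y) = ln(xy), not ln(x+y).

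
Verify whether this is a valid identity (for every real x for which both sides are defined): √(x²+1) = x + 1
No, this is NOT an identity.

Claim: √(x²+1) = x + 1.
Test a specific point where both sides are defined: x = 3.
LHS = √(x²+1) ≈ 3.1623
RHS = x + 1 ≈ 4.0000
Since 3.1623 ≠ 4.0000, the equation fails at this point, so it cannot hold for every real x for which both sides are defined.
(x+1)² = x² + 2x + 1 ≠ x² + 1 unless x = 0.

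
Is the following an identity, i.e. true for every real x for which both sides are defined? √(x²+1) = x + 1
Claim: √(x²+1) = x + 1.
Test a specific point where both sides are defined: x = -2.
LHS = √(x²+1) ≈ 2.2361
RHS = x + 1 ≈ -1.0000
Since 2.2361 ≠ -1.0000, the equation fails at this point, so it cannot hold for every real x for which both sides are defined.
(x+1)² = x² + 2x + 1 ≠ x² + 1 unless x = 0.

Conclusion: No, this is NOT an identity.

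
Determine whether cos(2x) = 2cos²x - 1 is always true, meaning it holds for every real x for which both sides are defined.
Claim: cos(2x) = 2cos²x - 1.
Reasoning: cos(2x) = cos²x - sin²x. Replace sin²x by 1 - cos²x: cos²x - (1 - cos²x) = 2cos²x - 1.
So the two sides agree for every real x for which both sides are defined.

Conclusion: Yes, this is an identity.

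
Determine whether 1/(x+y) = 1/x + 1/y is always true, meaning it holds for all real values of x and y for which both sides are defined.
Claim: 1/(x+y) = 1/x + 1/y.
Test a specific point where both sides are defined: x = -3, y = 1.
LHS = 1/(x+y) ≈ -0.5000
RHS = 1/x + 1/y ≈ 0.6667
Since -0.5000 ≠ 0.6667, the equation fails at this point, so it cannot hold for all real values of x and y for which both sides are defined.
1/x + 1/y = (x+y)/(xy), which is not 1/(x+y).

Conclusion: No, this is NOT an identity.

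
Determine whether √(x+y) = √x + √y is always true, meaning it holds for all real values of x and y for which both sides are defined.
Claim: √(x+y) = √x + √y.
Test a specific point where both sides are defined: x = 4, y = 5.
LHS = √(x+y) ≈ 3.0000
RHS = √x + √y ≈ 4.2361
Since 3.0000 ≠ 4.2361, the equation fails at this point, so it cannot hold for all real values of x and y for which both sides are defined.
Squaring the right side gives x + 2√(xy) + y, not x + y.

Conclusion: No, this is NOT an identity.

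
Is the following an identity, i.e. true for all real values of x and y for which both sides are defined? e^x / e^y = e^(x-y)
Claim: e^x / e^y = e^(x-y).
Reasoning: 1/e^y = e^(-y), so e^x / e^y = e^x · e^(-y) = e^(x + (-y)) = e^(x-y) by the product rule for exponents.
So the two sides agree for all real values of x and y for which both sides are defined.

Conclusion: Yes, this is an identity.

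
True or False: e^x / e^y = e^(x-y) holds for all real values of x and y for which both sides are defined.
Claim: e^x / e^y = e^(x-y).
Reasoning: 1/e^y = e^(-y), so e^x / e^y = e^x · e^(-y) = e^(x + (-y)) = e^(x-y) by the product rule for exponents.
So the two sides agree for all real values of x and y for which both sides are defined.

Conclusion: True.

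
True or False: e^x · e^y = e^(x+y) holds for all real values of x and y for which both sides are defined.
True.

Claim: e^x · e^y = e^(x+y).
Reasoning: This is the law of exponents for a common base: multiplying powers adds exponents. E.g. from the series, (Σ x^j/j!)(Σ y^k/k!) = Σ_m (Σ_{j+k=m} x^j y^k/(j!k!)) = Σ_m (x+y)^m/m! by the binomial theorem.
So the two sides agree for all real values of x and y for which both sides are defined.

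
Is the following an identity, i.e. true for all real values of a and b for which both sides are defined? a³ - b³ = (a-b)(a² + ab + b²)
Yes, this is an identity.

Claim: a³ - b³ = (a-b)(a² + ab + b²).
Reasoning: Expand the right side: (a-b)(a² + ab + b²) = a³ + a²b + ab² - a²b - ab² - b³ = a³ - b³ (the middle terms cancel in pairs).
So the two sides agree for all real values of a and b for which both sides are defined.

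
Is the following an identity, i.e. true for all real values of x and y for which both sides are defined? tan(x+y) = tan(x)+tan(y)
No, this is NOT an identity.

Claim: tan(x+y) = tan(x)+tan(y).
Test a specific point where both sides are defined: x = π/6, y = 2π/3.
LHS = tan(x+y) ≈ -0.5774
RHS = tan(x)+tan(y) ≈ -1.1547
Since -0.5774 ≠ -1.1547, the equation fails at this point, so it cannot hold for all real values of x and y for which both sides are defined.
The correct formula is tan(x+y) = (tan(x) + tan(y))/(1 - tan(x)tan(y)).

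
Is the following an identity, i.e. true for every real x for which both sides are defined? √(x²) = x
No, this is NOT an identity.

Claim: √(x²) = x.
Test a specific point where both sides are defined: x = -1.
LHS = √(x²) ≈ 1.0000
RHS = x ≈ -1.0000
Since 1.0000 ≠ -1.0000, the equation fails at this point, so it cannot hold for every real x for which both sides are defined.
√(x²) = |x|, which differs from x whenever x < 0 (both sides are defined for every real x).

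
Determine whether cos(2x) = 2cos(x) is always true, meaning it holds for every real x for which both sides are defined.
No, this is NOT an identity.

Claim: cos(2x) = 2cos(x).
Test a specific point where both sides are defined: x = -π/4.
LHS = cos(2x) ≈ 0.0000
RHS = 2cos(x) ≈ 1.4142
Since 0.0000 ≠ 1.4142, the equation fails at this point, so it cannot hold for every real x for which both sides are defined.
The correct double-angle formula is cos(2x) = cos²x - sin²x.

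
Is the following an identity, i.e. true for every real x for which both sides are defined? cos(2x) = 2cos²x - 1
Yes, this is an identity.

Claim: cos(2x) = 2cos²x - 1.
Reasoning: cos(2x) = cos²x - sin²x. Replace sin²x by 1 - cos²x: cos²x - (1 - cos²x) = 2cos²x - 1.
So the two sides agree for every real x for which both sides are defined.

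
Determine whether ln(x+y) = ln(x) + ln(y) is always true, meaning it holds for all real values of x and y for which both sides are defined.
Claim: ln(x+y) = ln(x) + ln(y).
Test a specific point where both sides are defined: x = 2, y = 4.
LHS = ln(x+y) ≈ 1.7918
RHS = ln(x) + ln(y) ≈ 2.0794
Since 1.7918 ≠ 2.0794, the equation fails at this point, so it cannot hold for all real values of x and y for which both sides are defined.
ln(x) + ln(y) = ln(xy), not ln(x+y).

Conclusion: No, this is NOT an identity.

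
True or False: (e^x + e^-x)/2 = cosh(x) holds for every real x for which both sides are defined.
True.

Claim: (e^x + e^-x)/2 = cosh(x).
Reasoning: This is exactly the definition of the hyperbolic cosine: cosh(x) := (e^x + e^-x)/2.
So the two sides agree for every real x for which both sides are defined.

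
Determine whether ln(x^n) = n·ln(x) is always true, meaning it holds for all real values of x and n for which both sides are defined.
Yes, this is an identity.

Claim: ln(x^n) = n·ln(x).
Reasoning: The right side requires x > 0. For x > 0, x^n = (e^(ln x))^n = e^(n·ln x), so taking ln of both sides gives ln(x^n) = n·ln(x).
So the two sides agree for all real values of x and n for which both sides are defined.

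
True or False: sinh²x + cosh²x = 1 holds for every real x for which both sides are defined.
Claim: sinh²x + cosh²x = 1.
Test a specific point where both sides are defined: x = 3/2.
LHS = sinh²x + cosh²x ≈ 10.0677
RHS = 1 ≈ 1.0000
Since 10.0677 ≠ 1.0000, the equation fails at this point, so it cannot hold for every real x for which both sides are defined.
The correct hyperbolic identity is cosh²x - sinh²x = 1 (a difference); the sum sinh²x + cosh²x equals cosh(2x).

Conclusion: False.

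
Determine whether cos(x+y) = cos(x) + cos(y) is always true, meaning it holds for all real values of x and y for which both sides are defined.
No, this is NOT an identity.

Claim: cos(x+y) = cos(x) + cos(y).
Test a specific point where both sides are defined: x = π, y = -π/2.
LHS = cos(x+y) ≈ 0.0000
RHS = cos(x) + cos(y) ≈ -1.0000
Since 0.0000 ≠ -1.0000, the equation fails at this point, so it cannot hold for all real values of x and y for which both sides are defined.
The correct expansion is cos(x+y) = cos(x)cos(y) - sin(x)sin(y); cosine is not additive.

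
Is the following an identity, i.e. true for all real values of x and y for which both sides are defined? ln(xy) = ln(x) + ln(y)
Yes, this is an identity.

Claim: ln(xy) = ln(x) + ln(y).
Reasoning: Both sides are simultaneously defined only when x, y > 0. Write x = e^p, y = e^q (p = ln x, q = ln y). Then xy = e^p · e^q = e^(p+q), so ln(xy) = p + q = ln(x) + ln(y).
So the two sides agree for all real values of x and y for which both sides are defined.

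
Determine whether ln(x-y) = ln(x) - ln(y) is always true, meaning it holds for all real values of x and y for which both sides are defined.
Claim: ln(x-y) = ln(x) - ln(y).
Test a specific point where both sides are defined: x = 3, y = 3/2.
LHS = ln(x-y) ≈ 0.4055
RHS = ln(x) - ln(y) ≈ 0.6931
Since 0.4055 ≠ 0.6931, the equation fails at this point, so it cannot hold for all real values of x and y for which both sides are defined.
ln(x) - ln(y) = ln(x/y), not ln(x-y).

Conclusion: No, this is NOT an identity.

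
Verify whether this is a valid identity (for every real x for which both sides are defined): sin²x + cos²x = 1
Yes, this is an identity.

Claim: sin²x + cos²x = 1.
Reasoning: The point (cos x, sin x) lies on the unit circle X² + Y² = 1, so cos²x + sin²x = 1 for every real x.
So the two sides agree for every real x for which both sides are defined.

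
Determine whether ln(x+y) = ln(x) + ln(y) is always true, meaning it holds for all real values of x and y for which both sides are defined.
Claim: ln(x+y) = ln(x) + ln(y).
Test a specific point where both sides are defined: x = 5, y = 5.
LHS = ln(x+y) ≈ 2.3026
RHS = ln(x) + ln(y) ≈ 3.2189
Since 2.3026 ≠ 3.2189, the equation fails at this point, so it cannot hold for all real values of x and y for which both sides are defined.
ln(x) + ln(y) = ln(xy), not ln(x+y).

Conclusion: No, this is NOT an identity.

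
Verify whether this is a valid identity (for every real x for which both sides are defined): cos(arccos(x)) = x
Claim: cos(arccos(x)) = x.
Reasoning: For -1 ≤ x ≤ 1 (where arccos is defined), arccos(x) is by definition an angle whose cosine equals x. Taking the cosine of that angle returns x. (Note the other order, arccos(cos x) = x, is NOT an identity.)
So the two sides agree for every real x for which both sides are defined.

Conclusion: Yes, this is an identity.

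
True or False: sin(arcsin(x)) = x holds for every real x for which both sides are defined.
Claim: sin(arcsin(x)) = x.
Reasoning: For -1 ≤ x ≤ 1 (where arcsin is defined), arcsin(x) is by definition an angle whose sine equals x. Taking the sine of that angle returns x. (Note the other order, arcsin(sin x) = x, is NOT an identity.)
So the two sides agree for every real x for which both sides are defined.

Conclusion: True.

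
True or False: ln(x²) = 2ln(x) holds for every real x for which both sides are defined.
Claim: ln(x²) = 2ln(x).
Reasoning: The right side requires x > 0. For x > 0, x² = (e^(ln x))² = e^(2ln x), so ln(x²) = 2ln(x). (For x < 0 the right side is undefined, so those values are outside the claim.)
So the two sides agree for every real x for which both sides are defined.

Conclusion: True.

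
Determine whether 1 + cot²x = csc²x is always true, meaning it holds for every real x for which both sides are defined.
Yes, this is an identity.

Claim: 1 + cot²x = csc²x.
Reasoning: Start from sin²x + cos²x = 1 and divide every term by sin²x (allowed wherever cot x and csc x are defined): 1 + cot²x = 1/sin²x = csc²x.
So the two sides agree for every real x for which both sides are defined.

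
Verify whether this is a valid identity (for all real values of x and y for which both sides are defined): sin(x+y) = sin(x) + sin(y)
Claim: sin(x+y) = sin(x) + sin(y).
Test a specific point where both sides are defined: x = -π/4, y = -π/3.
LHS = sin(x+y) ≈ -0.9659
RHS = sin(x) + sin(y) ≈ -1.5731
Since -0.9659 ≠ -1.5731, the equation fails at this point, so it cannot hold for all real values of x and y for which both sides are defined.
The correct expansion is sin(x+y) = sin(x)cos(y) + cos(x)sin(y); sine is not additive.

Conclusion: No, this is NOT an identity.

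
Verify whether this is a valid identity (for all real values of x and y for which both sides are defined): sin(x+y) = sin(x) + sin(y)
No, this is NOT an identity.

Claim: sin(x+y) = sin(x) + sin(y).
Test a specific point where both sides are defined: x = -π/2, y = π/6.
LHS = sin(x+y) ≈ -0.8660
RHS = sin(x) + sin(y) ≈ -0.5000
Since -0.8660 ≠ -0.5000, the equation fails at this point, so it cannot hold for all real values of x and y for which both sides are defined.
The correct expansion is sin(x+y) = sin(x)cos(y) + cos(x)sin(y); sine is not additive.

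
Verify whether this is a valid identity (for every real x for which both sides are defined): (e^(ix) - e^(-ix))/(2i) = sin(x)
Claim: (e^(ix) - e^(-ix))/(2i) = sin(x).
Reasoning: By Euler's formula e^(ix) = cos(x) + i·sin(x) and e^(-ix) = cos(x) - i·sin(x). Subtracting cancels the cosine terms: e^(ix) - e^(-ix) = 2i·sin(x); divide by 2i.
So the two sides agree for every real x for which both sides are defined.

Conclusion: Yes, this is an identity.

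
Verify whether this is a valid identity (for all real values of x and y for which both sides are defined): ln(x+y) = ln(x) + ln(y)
No, this is NOT an identity.

Claim: ln(x+y) = ln(x) + ln(y).
Test a specific point where both sides are defined: x = 3/2, y = 3/2.
LHS = ln(x+y) ≈ 1.0986
RHS = ln(x) + ln(y) ≈ 0.8109
Since 1.0986 ≠ 0.8109, the equation fails at this point, so it cannot hold for all real values of x and y for which both sides are defined.
ln(x) + ln(y) = ln(xy), not ln(x+y).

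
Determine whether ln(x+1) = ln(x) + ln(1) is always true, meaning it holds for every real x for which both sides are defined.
No, this is NOT an identity.

Claim: ln(x+1) = ln(x) + ln(1).
Test a specific point where both sides are defined: x = 4.
LHS = ln(x+1) ≈ 1.6094
RHS = ln(x) + ln(1) ≈ 1.3863
Since 1.6094 ≠ 1.3863, the equation fails at this point, so it cannot hold for every real x for which both sides are defined.
ln(1) = 0, so the right side is just ln(x), which differs from ln(x+1).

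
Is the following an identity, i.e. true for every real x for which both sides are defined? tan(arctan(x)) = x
Yes, this is an identity.

Claim: tan(arctan(x)) = x.
Reasoning: For every real x, arctan(x) is by definition the angle in (-π/2, π/2) whose tangent equals x. Taking the tangent of that angle returns x.
So the two sides agree for every real x for which both sides are defined.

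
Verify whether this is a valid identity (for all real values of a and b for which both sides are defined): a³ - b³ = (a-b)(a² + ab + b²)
Claim: a³ - b³ = (a-b)(a² + ab + b²).
Reasoning: Expand the right side: (a-b)(a² + ab + b²) = a³ + a²b + ab² - a²b - ab² - b³ = a³ - b³ (the middle terms cancel in pairs).
So the two sides agree for all real values of a and b for which both sides are defined.

Conclusion: Yes, this is an identity.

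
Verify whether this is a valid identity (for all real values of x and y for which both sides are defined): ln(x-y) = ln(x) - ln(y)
No, this is NOT an identity.

Claim: ln(x-y) = ln(x) - ln(y).
Test a specific point where both sides are defined: x = 3, y = 1/2.
LHS = ln(x-y) ≈ 0.9163
RHS = ln(x) - ln(y) ≈ 1.7918
Since 0.9163 ≠ 1.7918, the equation fails at this point, so it cannot hold for all real values of x and y for which both sides are defined.
ln(x) - ln(y) = ln(x/y), not ln(x-y).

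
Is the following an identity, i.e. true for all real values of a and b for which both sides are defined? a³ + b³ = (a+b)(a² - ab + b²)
Yes, this is an identity.

Claim: a³ + b³ = (a+b)(a² - ab + b²).
Reasoning: Expand the right side: (a+b)(a² - ab + b²) = a³ - a²b + ab² + a²b - ab² + b³ = a³ + b³ (the middle terms cancel in pairs).
So the two sides agree for all real values of a and b for which both sides are defined.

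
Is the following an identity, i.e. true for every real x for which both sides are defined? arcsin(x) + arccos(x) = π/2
Claim: arcsin(x) + arccos(x) = π/2.
Reasoning: Both sides are defined for -1 ≤ x ≤ 1. Let θ = arcsin(x), so sin θ = x and θ ∈ [-π/2, π/2]. Then cos(π/2 - θ) = sin θ = x and π/2 - θ ∈ [0, π], which is exactly the range of arccos, so arccos(x) = π/2 - θ. Adding: arcsin(x) + arccos(x) = θ + (π/2 - θ) = π/2.
So the two sides agree for every real x for which both sides are defined.

Conclusion: Yes, this is an identity.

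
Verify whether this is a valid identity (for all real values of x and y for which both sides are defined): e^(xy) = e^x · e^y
Claim: e^(xy) = e^x · e^y.
Test a specific point where both sides are defined: x = 1, y = 1/2.
LHS = e^(xy) ≈ 1.6487
RHS = e^x · e^y ≈ 4.4817
Since 1.6487 ≠ 4.4817, the equation fails at this point, so it cannot hold for all real values of x and y for which both sides are defined.
e^x · e^y = e^(x+y), not e^(xy).

Conclusion: No, this is NOT an identity.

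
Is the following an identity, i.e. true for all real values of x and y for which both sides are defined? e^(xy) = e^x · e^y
No, this is NOT an identity.

Claim: e^(xy) = e^x · e^y.
Test a specific point where both sides are defined: x = -1, y = 3/2.
LHS = e^(xy) ≈ 0.2231
RHS = e^x · e^y ≈ 1.6487
Since 0.2231 ≠ 1.6487, the equation fails at this point, so it cannot hold for all real values of x and y for which both sides are defined.
e^x · e^y = e^(x+y), not e^(xy).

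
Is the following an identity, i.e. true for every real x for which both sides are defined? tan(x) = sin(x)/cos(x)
Yes, this is an identity.

Claim: tan(x) = sin(x)/cos(x).
Reasoning: For an angle x whose terminal point on the unit circle is (cos x, sin x), tan(x) is defined as the ratio (second coordinate)/(first coordinate) = sin(x)/cos(x), wherever cos(x) ≠ 0.
So the two sides agree for every real x for which both sides are defined.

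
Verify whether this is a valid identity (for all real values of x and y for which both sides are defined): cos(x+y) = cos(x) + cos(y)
Claim: cos(x+y) = cos(x) + cos(y).
Test a specific point where both sides are defined: x = -π/2, y = π/3.
LHS = cos(x+y) ≈ 0.8660
RHS = cos(x) + cos(y) ≈ 0.5000
Since 0.8660 ≠ 0.5000, the equation fails at this point, so it cannot hold for all real values of x and y for which both sides are defined.
The correct expansion is cos(x+y) = cos(x)cos(y) - sin(x)sin(y); cosine is not additive.

Conclusion: No, this is NOT an identity.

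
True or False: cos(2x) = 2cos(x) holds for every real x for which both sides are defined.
False.

Claim: cos(2x) = 2cos(x).
Test a specific point where both sides are defined: x = π/3.
LHS = cos(2x) ≈ -0.5000
RHS = 2cos(x) ≈ 1.0000
Since -0.5000 ≠ 1.0000, the equation fails at this point, so it cannot hold for every real x for which both sides are defined.
The correct double-angle formula is cos(2x) = cos²x - sin²x.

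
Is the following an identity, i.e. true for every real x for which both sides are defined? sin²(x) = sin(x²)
Claim: sin²(x) = sin(x²).
Test a specific point where both sides are defined: x = -π/4.
LHS = sin²(x) ≈ 0.5000
RHS = sin(x²) ≈ 0.5785
Since 0.5000 ≠ 0.5785, the equation fails at this point, so it cannot hold for every real x for which both sides are defined.
sin²(x) means (sin x)², squaring the output; sin(x²) squares the input. These are different functions.

Conclusion: No, this is NOT an identity.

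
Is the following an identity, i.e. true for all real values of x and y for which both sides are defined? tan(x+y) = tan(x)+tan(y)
No, this is NOT an identity.

Claim: tan(x+y) = tan(x)+tan(y).
Test a specific point where both sides are defined: x = 2π/3, y = 3π/4.
LHS = tan(x+y) ≈ 3.7321
RHS = tan(x)+tan(y) ≈ -2.7321
Since 3.7321 ≠ -2.7321, the equation fails at this point, so it cannot hold for all real values of x and y for which both sides are defined.
The correct formula is tan(x+y) = (tan(x) + tan(y))/(1 - tan(x)tan(y)).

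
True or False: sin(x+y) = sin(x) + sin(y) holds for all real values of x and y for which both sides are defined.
Claim: sin(x+y) = sin(x) + sin(y).
Test a specific point where both sides are defined: x = -π/3, y = 2π/3.
LHS = sin(x+y) ≈ 0.8660
RHS = sin(x) + sin(y) ≈ 0.0000
Since 0.8660 ≠ 0.0000, the equation fails at this point, so it cannot hold for all real values of x and y for which both sides are defined.
The correct expansion is sin(x+y) = sin(x)cos(y) + cos(x)sin(y); sine is not additive.

Conclusion: False.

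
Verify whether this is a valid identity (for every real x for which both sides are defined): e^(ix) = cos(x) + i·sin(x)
Claim: e^(ix) = cos(x) + i·sin(x).
Reasoning: Euler's formula. Expand e^(ix) = Σ (ix)^k / k!. Since i² = -1, the even-k terms are Σ (-1)^m x^(2m)/(2m)! = cos(x) and the odd-k terms are i · Σ (-1)^m x^(2m+1)/(2m+1)! = i·sin(x).
So the two sides agree for every real x for which both sides are defined.

Conclusion: Yes, this is an identity.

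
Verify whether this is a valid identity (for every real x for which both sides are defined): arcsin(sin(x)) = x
No, this is NOT an identity.

Claim: arcsin(sin(x)) = x.
Test a specific point where both sides are defined: x = 2π/3.
LHS = arcsin(sin(x)) ≈ 1.0472
RHS = x ≈ 2.0944
Since 1.0472 ≠ 2.0944, the equation fails at this point, so it cannot hold for every real x for which both sides are defined.
arcsin only returns values in [-π/2, π/2], so arcsin(sin(x)) = x holds only for x in that interval, not for all real x.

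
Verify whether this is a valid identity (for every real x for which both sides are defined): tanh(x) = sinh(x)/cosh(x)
Claim: tanh(x) = sinh(x)/cosh(x).
Reasoning: tanh(x) is defined as sinh(x)/cosh(x) = (e^x - e^-x)/(e^x + e^-x); cosh(x) ≥ 1 is never zero, so this holds for every real x.
So the two sides agree for every real x for which both sides are defined.

Conclusion: Yes, this is an identity.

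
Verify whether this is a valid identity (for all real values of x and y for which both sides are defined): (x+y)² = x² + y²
Claim: (x+y)² = x² + y².
Test a specific point where both sides are defined: x = 2, y = -2.
LHS = (x+y)² ≈ 0.0000
RHS = x² + y² ≈ 8.0000
Since 0.0000 ≠ 8.0000, the equation fails at this point, so it cannot hold for all real values of x and y for which both sides are defined.
The correct expansion is (x+y)² = x² + 2xy + y²; the cross term 2xy is missing.

Conclusion: No, this is NOT an identity.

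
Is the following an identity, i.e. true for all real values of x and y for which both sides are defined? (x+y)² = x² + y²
No, this is NOT an identity.

Claim: (x+y)² = x² + y².
Test a specific point where both sides are defined: x = -2, y = 3.
LHS = (x+y)² ≈ 1.0000
RHS = x² + y² ≈ 13.0000
Since 1.0000 ≠ 13.0000, the equation fails at this point, so it cannot hold for all real values of x and y for which both sides are defined.
The correct expansion is (x+y)² = x² + 2xy + y²; the cross term 2xy is missing.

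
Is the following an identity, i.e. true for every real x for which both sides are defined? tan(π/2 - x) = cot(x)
Claim: tan(π/2 - x) = cot(x).
Reasoning: tan(π/2 - x) = sin(π/2 - x)/cos(π/2 - x) = cos(x)/sin(x) = cot(x), using the cofunction identities sin(π/2 - x) = cos(x) and cos(π/2 - x) = sin(x).
So the two sides agree for every real x for which both sides are defined.

Conclusion: Yes, this is an identity.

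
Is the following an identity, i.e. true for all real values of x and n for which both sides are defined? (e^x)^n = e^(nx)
Claim: (e^x)^n = e^(nx).
Reasoning: e^x is a positive real number, and for a positive base B and real exponent n, B^n = e^(n·ln B). With B = e^x, ln B = x, so (e^x)^n = e^(n·x).
So the two sides agree for all real values of x and n for which both sides are defined.

Conclusion: Yes, this is an identity.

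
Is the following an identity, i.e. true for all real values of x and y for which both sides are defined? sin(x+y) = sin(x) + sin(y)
No, this is NOT an identity.

Claim: sin(x+y) = sin(x) + sin(y).
Test a specific point where both sides are defined: x = π/3, y = -π/2.
LHS = sin(x+y) ≈ -0.5000
RHS = sin(x) + sin(y) ≈ -0.1340
Since -0.5000 ≠ -0.1340, the equation fails at this point, so it cannot hold for all real values of x and y for which both sides are defined.
The correct expansion is sin(x+y) = sin(x)cos(y) + cos(x)sin(y); sine is not additive.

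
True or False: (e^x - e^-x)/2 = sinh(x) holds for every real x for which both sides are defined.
Claim: (e^x - e^-x)/2 = sinh(x).
Reasoning: This is exactly the definition of the hyperbolic sine: sinh(x) := (e^x - e^-x)/2.
So the two sides agree for every real x for which both sides are defined.

Conclusion: True.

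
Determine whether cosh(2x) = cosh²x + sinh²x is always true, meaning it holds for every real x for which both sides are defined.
Yes, this is an identity.

Claim: cosh(2x) = cosh²x + sinh²x.
Reasoning: cosh²x = (e^(2x) + 2 + e^(-2x))/4 and sinh²x = (e^(2x) - 2 + e^(-2x))/4. Adding gives (2e^(2x) + 2e^(-2x))/4 = (e^(2x) + e^(-2x))/2 = cosh(2x).
So the two sides agree for every real x for which both sides are defined.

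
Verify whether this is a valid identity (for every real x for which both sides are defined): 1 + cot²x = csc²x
Claim: 1 + cot²x = csc²x.
Reasoning: Start from sin²x + cos²x = 1 and divide every term by sin²x (allowed wherever cot x and csc x are defined): 1 + cot²x = 1/sin²x = csc²x.
So the two sides agree for every real x for which both sides are defined.

Conclusion: Yes, this is an identity.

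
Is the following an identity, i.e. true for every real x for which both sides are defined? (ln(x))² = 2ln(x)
Claim: (ln(x))² = 2ln(x).
Test a specific point where both sides are defined: x = 5.
LHS = (ln(x))² ≈ 2.5903
RHS = 2ln(x) ≈ 3.2189
Since 2.5903 ≠ 3.2189, the equation fails at this point, so it cannot hold for every real x for which both sides are defined.
2ln(x) equals ln(x²), which is not the same as (ln x)².

Conclusion: No, this is NOT an identity.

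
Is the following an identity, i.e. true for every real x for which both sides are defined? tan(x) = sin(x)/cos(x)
Yes, this is an identity.

Claim: tan(x) = sin(x)/cos(x).
Reasoning: For an angle x whose terminal point on the unit circle is (cos x, sin x), tan(x) is defined as the ratio (second coordinate)/(first coordinate) = sin(x)/cos(x), wherever cos(x) ≠ 0.
So the two sides agree for every real x for which both sides are defined.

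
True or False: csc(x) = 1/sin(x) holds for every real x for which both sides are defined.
True.

Claim: csc(x) = 1/sin(x).
Reasoning: csc(x) is by definition the reciprocal of sin(x), wherever sin(x) ≠ 0.
So the two sides agree for every real x for which both sides are defined.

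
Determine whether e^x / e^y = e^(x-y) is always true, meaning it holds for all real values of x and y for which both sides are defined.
Claim: e^x / e^y = e^(x-y).
Reasoning: 1/e^y = e^(-y), so e^x / e^y = e^x · e^(-y) = e^(x + (-y)) = e^(x-y) by the product rule for exponents.
So the two sides agree for all real values of x and y for which both sides are defined.

Conclusion: Yes, this is an identity.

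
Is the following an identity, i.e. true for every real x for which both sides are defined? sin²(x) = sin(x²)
Claim: sin²(x) = sin(x²).
Test a specific point where both sides are defined: x = -π/4.
LHS = sin²(x) ≈ 0.5000
RHS = sin(x²) ≈ 0.5785
Since 0.5000 ≠ 0.5785, the equation fails at this point, so it cannot hold for every real x for which both sides are defined.
sin²(x) means (sin x)², squaring the output; sin(x²) squares the input. These are different functions.

Conclusion: No, this is NOT an identity.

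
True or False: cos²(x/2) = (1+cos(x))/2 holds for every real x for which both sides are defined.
True.

Claim: cos²(x/2) = (1+cos(x))/2.
Reasoning: Use cos(2θ) = 2cos²θ - 1 with θ = x/2: cos(x) = 2cos²(x/2) - 1. Solving for cos²(x/2) gives (1 + cos(x))/2.
So the two sides agree for every real x for which both sides are defined.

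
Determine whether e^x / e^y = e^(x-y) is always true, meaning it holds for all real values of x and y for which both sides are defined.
Claim: e^x / e^y = e^(x-y).
Reasoning: 1/e^y = e^(-y), so e^x / e^y = e^x · e^(-y) = e^(x + (-y)) = e^(x-y) by the product rule for exponents.
So the two sides agree for all real values of x and y for which both sides are defined.

Conclusion: Yes, this is an identity.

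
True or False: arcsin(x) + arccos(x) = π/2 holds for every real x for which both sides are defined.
Claim: arcsin(x) + arccos(x) = π/2.
Reasoning: Both sides are defined for -1 ≤ x ≤ 1. Let θ = arcsin(x), so sin θ = x and θ ∈ [-π/2, π/2]. Then cos(π/2 - θ) = sin θ = x and π/2 - θ ∈ [0, π], which is exactly the range of arccos, so arccos(x) = π/2 - θ. Adding: arcsin(x) + arccos(x) = θ + (π/2 - θ) = π/2.
So the two sides agree for every real x for which both sides are defined.

Conclusion: True.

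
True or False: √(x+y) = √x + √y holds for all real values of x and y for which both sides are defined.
False.

Claim: √(x+y) = √x + √y.
Test a specific point where both sides are defined: x = 3/2, y = 4.
LHS = √(x+y) ≈ 2.3452
RHS = √x + √y ≈ 3.2247
Since 2.3452 ≠ 3.2247, the equation fails at this point, so it cannot hold for all real values of x and y for which both sides are defined.
Squaring the right side gives x + 2√(xy) + y, not x + y.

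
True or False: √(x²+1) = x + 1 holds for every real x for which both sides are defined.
False.

Claim: √(x²+1) = x + 1.
Test a specific point where both sides are defined: x = -2.
LHS = √(x²+1) ≈ 2.2361
RHS = x + 1 ≈ -1.0000
Since 2.2361 ≠ -1.0000, the equation fails at this point, so it cannot hold for every real x for which both sides are defined.
(x+1)² = x² + 2x + 1 ≠ x² + 1 unless x = 0.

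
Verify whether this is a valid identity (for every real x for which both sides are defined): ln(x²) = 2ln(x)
Yes, this is an identity.

Claim: ln(x²) = 2ln(x).
Reasoning: The right side requires x > 0. For x > 0, x² = (e^(ln x))² = e^(2ln x), so ln(x²) = 2ln(x). (For x < 0 the right side is undefined, so those values are outside the claim.)
So the two sides agree for every real x for which both sides are defined.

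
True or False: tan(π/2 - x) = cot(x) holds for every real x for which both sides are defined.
Claim: tan(π/2 - x) = cot(x).
Reasoning: tan(π/2 - x) = sin(π/2 - x)/cos(π/2 - x) = cos(x)/sin(x) = cot(x), using the cofunction identities sin(π/2 - x) = cos(x) and cos(π/2 - x) = sin(x).
So the two sides agree for every real x for which both sides are defined.

Conclusion: True.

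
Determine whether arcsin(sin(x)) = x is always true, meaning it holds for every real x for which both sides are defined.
Claim: arcsin(sin(x)) = x.
Test a specific point where both sides are defined: x = 2π/3.
LHS = arcsin(sin(x)) ≈ 1.0472
RHS = x ≈ 2.0944
Since 1.0472 ≠ 2.0944, the equation fails at this point, so it cannot hold for every real x for which both sides are defined.
arcsin only returns values in [-π/2, π/2], so arcsin(sin(x)) = x holds only for x in that interval, not for all real x.

Conclusion: No, this is NOT an identity.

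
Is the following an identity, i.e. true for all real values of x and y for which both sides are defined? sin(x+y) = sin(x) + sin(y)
Claim: sin(x+y) = sin(x) + sin(y).
Test a specific point where both sides are defined: x = π/2, y = π.
LHS = sin(x+y) ≈ -1.0000
RHS = sin(x) + sin(y) ≈ 1.0000
Since -1.0000 ≠ 1.0000, the equation fails at this point, so it cannot hold for all real values of x and y for which both sides are defined.
The correct expansion is sin(x+y) = sin(x)cos(y) + cos(x)sin(y); sine is not additive.

Conclusion: No, this is NOT an identity.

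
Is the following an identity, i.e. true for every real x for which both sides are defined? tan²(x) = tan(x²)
No, this is NOT an identity.

Claim: tan²(x) = tan(x²).
Test a specific point where both sides are defined: x = -π/4.
LHS = tan²(x) ≈ 1.0000
RHS = tan(x²) ≈ 0.7092
Since 1.0000 ≠ 0.7092, the equation fails at this point, so it cannot hold for every real x for which both sides are defined.
tan²(x) means (tan x)², squaring the output; tan(x²) squares the input. These are different functions.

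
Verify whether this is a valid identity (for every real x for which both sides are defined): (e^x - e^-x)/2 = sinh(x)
Yes, this is an identity.

Claim: (e^x - e^-x)/2 = sinh(x).
Reasoning: This is exactly the definition of the hyperbolic sine: sinh(x) := (e^x - e^-x)/2.
So the two sides agree for every real x for which both sides are defined.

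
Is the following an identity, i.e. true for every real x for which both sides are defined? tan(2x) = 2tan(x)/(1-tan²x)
Yes, this is an identity.

Claim: tan(2x) = 2tan(x)/(1-tan²x).
Reasoning: tan(2x) = sin(2x)/cos(2x) = 2sin(x)cos(x) / (cos²x - sin²x). Divide numerator and denominator by cos²x: 2tan(x) / (1 - tan²x).
So the two sides agree for every real x for which both sides are defined.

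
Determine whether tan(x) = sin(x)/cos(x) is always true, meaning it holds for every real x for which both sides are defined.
Claim: tan(x) = sin(x)/cos(x).
Reasoning: For an angle x whose terminal point on the unit circle is (cos x, sin x), tan(x) is defined as the ratio (second coordinate)/(first coordinate) = sin(x)/cos(x), wherever cos(x) ≠ 0.
So the two sides agree for every real x for which both sides are defined.

Conclusion: Yes, this is an identity.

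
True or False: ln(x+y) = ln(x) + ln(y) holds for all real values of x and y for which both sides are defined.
False.

Claim: ln(x+y) = ln(x) + ln(y).
Test a specific point where both sides are defined: x = 3/2, y = 1.
LHS = ln(x+y) ≈ 0.9163
RHS = ln(x) + ln(y) ≈ 0.4055
Since 0.9163 ≠ 0.4055, the equation fails at this point, so it cannot hold for all real values of x and y for which both sides are defined.
ln(x) + ln(y) = ln(xy), not ln(x+y).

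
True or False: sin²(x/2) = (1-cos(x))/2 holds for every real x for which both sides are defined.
Claim: sin²(x/2) = (1-cos(x))/2.
Reasoning: Use cos(2θ) = 1 - 2sin²θ with θ = x/2: cos(x) = 1 - 2sin²(x/2). Solving for sin²(x/2) gives (1 - cos(x))/2.
So the two sides agree for every real x for which both sides are defined.

Conclusion: True.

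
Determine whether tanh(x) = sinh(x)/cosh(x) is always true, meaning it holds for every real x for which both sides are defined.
Yes, this is an identity.

Claim: tanh(x) = sinh(x)/cosh(x).
Reasoning: tanh(x) is defined as sinh(x)/cosh(x) = (e^x - e^-x)/(e^x + e^-x); cosh(x) ≥ 1 is never zero, so this holds for every real x.
So the two sides agree for every real x for which both sides are defined.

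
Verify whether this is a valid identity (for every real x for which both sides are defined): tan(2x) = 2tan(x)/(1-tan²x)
Claim: tan(2x) = 2tan(x)/(1-tan²x).
Reasoning: tan(2x) = sin(2x)/cos(2x) = 2sin(x)cos(x) / (cos²x - sin²x). Divide numerator and denominator by cos²x: 2tan(x) / (1 - tan²x).
So the two sides agree for every real x for which both sides are defined.

Conclusion: Yes, this is an identity.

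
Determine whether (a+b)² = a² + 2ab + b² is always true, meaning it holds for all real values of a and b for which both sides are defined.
Yes, this is an identity.

Claim: (a+b)² = a² + 2ab + b².
Reasoning: Expand: (a+b)² = (a+b)(a+b) = a·a + a·b + b·a + b·b = a² + 2ab + b².
So the two sides agree for all real values of a and b for which both sides are defined.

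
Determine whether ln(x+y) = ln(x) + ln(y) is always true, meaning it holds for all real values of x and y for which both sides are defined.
Claim: ln(x+y) = ln(x) + ln(y).
Test a specific point where both sides are defined: x = 3/2, y = 2.
LHS = ln(x+y) ≈ 1.2528
RHS = ln(x) + ln(y) ≈ 1.0986
Since 1.2528 ≠ 1.0986, the equation fails at this point, so it cannot hold for all real values of x and y for which both sides are defined.
ln(x) + ln(y) = ln(xy), not ln(x+y).

Conclusion: No, this is NOT an identity.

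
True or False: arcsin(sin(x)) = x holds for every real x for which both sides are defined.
False.

Claim: arcsin(sin(x)) = x.
Test a specific point where both sides are defined: x = 3π/4.
LHS = arcsin(sin(x)) ≈ 0.7854
RHS = x ≈ 2.3562
Since 0.7854 ≠ 2.3562, the equation fails at this point, so it cannot hold for every real x for which both sides are defined.
arcsin only returns values in [-π/2, π/2], so arcsin(sin(x)) = x holds only for x in that interval, not for all real x.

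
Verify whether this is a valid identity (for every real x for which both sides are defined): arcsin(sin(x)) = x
Claim: arcsin(sin(x)) = x.
Test a specific point where both sides are defined: x = π.
LHS = arcsin(sin(x)) ≈ 0.0000
RHS = x ≈ 3.1416
Since 0.0000 ≠ 3.1416, the equation fails at this point, so it cannot hold for every real x for which both sides are defined.
arcsin only returns values in [-π/2, π/2], so arcsin(sin(x)) = x holds only for x in that interval, not for all real x.

Conclusion: No, this is NOT an identity.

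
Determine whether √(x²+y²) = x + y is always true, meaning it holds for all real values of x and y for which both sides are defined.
Claim: √(x²+y²) = x + y.
Test a specific point where both sides are defined: x = 3/2, y = 3.
LHS = √(x²+y²) ≈ 3.3541
RHS = x + y ≈ 4.5000
Since 3.3541 ≠ 4.5000, the equation fails at this point, so it cannot hold for all real values of x and y for which both sides are defined.
(x+y)² = x² + 2xy + y², not x² + y², so the square root does not split this way.

Conclusion: No, this is NOT an identity.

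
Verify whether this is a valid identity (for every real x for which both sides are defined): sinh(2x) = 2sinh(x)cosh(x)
Yes, this is an identity.

Claim: sinh(2x) = 2sinh(x)cosh(x).
Reasoning: 2sinh(x)cosh(x) = 2 · (e^x - e^-x)/2 · (e^x + e^-x)/2 = (e^(2x) - e^(-2x))/2 = sinh(2x).
So the two sides agree for every real x for which both sides are defined.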